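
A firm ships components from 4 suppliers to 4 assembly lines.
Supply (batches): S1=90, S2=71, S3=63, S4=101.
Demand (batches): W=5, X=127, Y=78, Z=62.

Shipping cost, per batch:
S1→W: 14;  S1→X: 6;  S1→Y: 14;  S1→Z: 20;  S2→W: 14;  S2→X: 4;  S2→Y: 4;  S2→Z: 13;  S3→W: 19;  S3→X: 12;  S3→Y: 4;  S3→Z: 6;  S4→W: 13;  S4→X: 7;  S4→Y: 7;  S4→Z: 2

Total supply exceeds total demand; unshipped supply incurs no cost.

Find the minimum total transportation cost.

1151

One minimum-cost allocation:
  S1→X: 71 × 6 = 426
  S2→X: 56 × 4 = 224
  S2→Y: 15 × 4 = 60
  S3→Y: 63 × 4 = 252
  S4→W: 5 × 13 = 65
  S4→Z: 62 × 2 = 124
Total = 426 + 224 + 60 + 252 + 65 + 124 = 1151.
(Supply check: S1 ships 71; S2 ships 71; S3 ships 63; S4 ships 67.)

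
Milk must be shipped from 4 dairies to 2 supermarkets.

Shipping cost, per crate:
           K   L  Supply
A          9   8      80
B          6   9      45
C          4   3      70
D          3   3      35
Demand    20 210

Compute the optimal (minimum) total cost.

1300

Optimal allocation:
  A–L: 80 × 8 = 640
  B–K: 20 × 6 = 120
  B–L: 25 × 9 = 225
  C–L: 70 × 3 = 210
  D–L: 35 × 3 = 105
Total = 640 + 120 + 225 + 210 + 105 = 1300.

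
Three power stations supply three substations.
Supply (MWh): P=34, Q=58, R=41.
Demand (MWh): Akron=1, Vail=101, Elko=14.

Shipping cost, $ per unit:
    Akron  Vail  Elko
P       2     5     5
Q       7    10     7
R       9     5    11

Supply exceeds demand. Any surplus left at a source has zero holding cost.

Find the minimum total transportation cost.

Optimal allocation:
  P–Vail: 34 MWh
  Q–Akron: 1 MWh
  Q–Vail: 26 MWh
  Q–Elko: 14 MWh
  R–Vail: 41 MWh
Total cost = $740.
(Supply check: P ships 34; Q ships 41; R ships 41.)

740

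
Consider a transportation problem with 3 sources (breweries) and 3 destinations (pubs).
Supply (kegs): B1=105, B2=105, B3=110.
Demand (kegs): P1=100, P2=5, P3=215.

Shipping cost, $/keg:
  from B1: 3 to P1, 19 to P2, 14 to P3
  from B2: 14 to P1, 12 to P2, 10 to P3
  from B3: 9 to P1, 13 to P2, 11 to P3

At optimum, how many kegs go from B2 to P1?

Solving gives:
  B1→P1: 100 × $3 = $300
  B1→P3: 5 × $14 = $70
  B2→P3: 105 × $10 = $1050
  B3→P2: 5 × $13 = $65
  B3→P3: 105 × $11 = $1155
Total cost = $2640.
The route B2→P1 is not used.

0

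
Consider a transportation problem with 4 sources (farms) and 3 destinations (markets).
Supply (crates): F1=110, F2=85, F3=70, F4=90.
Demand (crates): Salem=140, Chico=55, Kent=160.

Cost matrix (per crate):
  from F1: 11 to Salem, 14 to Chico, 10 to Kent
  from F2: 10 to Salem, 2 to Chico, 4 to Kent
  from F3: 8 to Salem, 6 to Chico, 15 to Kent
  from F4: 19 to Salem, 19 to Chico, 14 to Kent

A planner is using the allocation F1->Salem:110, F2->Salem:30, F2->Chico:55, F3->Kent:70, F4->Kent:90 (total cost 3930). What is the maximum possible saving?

Current plan cost = 110·11 + 30·10 + 55·2 + 70·15 + 90·14 = 3930.
Optimal plan:
  F1–Salem: 70 × 11 = 770
  F1–Kent: 40 × 10 = 400
  F2–Chico: 55 × 2 = 110
  F2–Kent: 30 × 4 = 120
  F3–Salem: 70 × 8 = 560
  F4–Kent: 90 × 14 = 1260
Optimal cost = 3220.
Saving = 3930 − 3220 = 710.

710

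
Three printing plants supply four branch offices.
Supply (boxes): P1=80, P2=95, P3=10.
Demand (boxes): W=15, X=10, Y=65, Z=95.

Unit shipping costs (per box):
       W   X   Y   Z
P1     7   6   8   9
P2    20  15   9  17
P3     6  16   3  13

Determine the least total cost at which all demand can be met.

1835

Optimal allocation:
  P1→W: 5 × 7 = 35
  P1→X: 10 × 6 = 60
  P1→Z: 65 × 9 = 585
  P2→Y: 65 × 9 = 585
  P2→Z: 30 × 17 = 510
  P3→W: 10 × 6 = 60
Total = 35 + 60 + 585 + 585 + 510 + 60 = 1835.
(Supply check: P1 ships 80; P2 ships 95; P3 ships 10.)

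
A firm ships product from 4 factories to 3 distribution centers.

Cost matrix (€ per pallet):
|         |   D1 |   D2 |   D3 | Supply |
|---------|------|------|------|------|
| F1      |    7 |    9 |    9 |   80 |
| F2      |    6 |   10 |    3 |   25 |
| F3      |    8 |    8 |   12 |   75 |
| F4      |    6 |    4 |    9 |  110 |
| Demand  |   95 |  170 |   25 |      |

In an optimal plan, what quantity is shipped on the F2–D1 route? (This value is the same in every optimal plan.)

0

Solving gives:
  F1 to D1: 80 × €7 = €560
  F2 to D3: 25 × €3 = €75
  F3 to D1: 15 × €8 = €120
  F3 to D2: 60 × €8 = €480
  F4 to D2: 110 × €4 = €440
Total cost = €1675.
The route F2→D1 is not used.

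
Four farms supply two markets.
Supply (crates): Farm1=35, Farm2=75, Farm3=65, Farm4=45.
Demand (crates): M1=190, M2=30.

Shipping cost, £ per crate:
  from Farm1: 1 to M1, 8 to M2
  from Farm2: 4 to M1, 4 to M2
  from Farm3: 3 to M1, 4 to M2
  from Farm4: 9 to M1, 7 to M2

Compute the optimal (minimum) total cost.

Optimal allocation:
  Farm1→M1: 35 × £1 = £35
  Farm2→M1: 75 × £4 = £300
  Farm3→M1: 65 × £3 = £195
  Farm4→M1: 15 × £9 = £135
  Farm4→M2: 30 × £7 = £210
Total = 35 + 300 + 195 + 135 + 210 = £875.
(Supply check: Farm1 ships 35; Farm2 ships 75; Farm3 ships 65; Farm4 ships 45.)

875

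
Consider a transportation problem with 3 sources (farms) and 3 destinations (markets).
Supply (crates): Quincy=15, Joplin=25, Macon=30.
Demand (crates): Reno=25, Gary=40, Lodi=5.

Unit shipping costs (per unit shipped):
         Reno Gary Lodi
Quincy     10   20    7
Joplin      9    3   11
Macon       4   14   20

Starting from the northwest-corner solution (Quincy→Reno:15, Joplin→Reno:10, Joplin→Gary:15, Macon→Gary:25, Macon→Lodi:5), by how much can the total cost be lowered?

255

Current plan cost = 15·10 + 10·9 + 15·3 + 25·14 + 5·20 = 735.
Optimal plan:
  Quincy->Gary: 10 × 20 = 200
  Quincy->Lodi: 5 × 7 = 35
  Joplin->Gary: 25 × 3 = 75
  Macon->Reno: 25 × 4 = 100
  Macon->Gary: 5 × 14 = 70
Optimal cost = 480.
Saving = 735 − 480 = 255.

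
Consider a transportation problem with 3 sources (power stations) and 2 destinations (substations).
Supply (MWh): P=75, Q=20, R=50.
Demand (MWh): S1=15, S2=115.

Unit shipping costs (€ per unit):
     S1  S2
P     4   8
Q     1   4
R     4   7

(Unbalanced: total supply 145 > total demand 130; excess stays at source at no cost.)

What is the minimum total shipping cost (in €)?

850

One minimum-cost allocation:
  P to S1: 15 × €4 = €60
  P to S2: 45 × €8 = €360
  Q to S2: 20 × €4 = €80
  R to S2: 50 × €7 = €350
Total = 60 + 360 + 80 + 350 = €850.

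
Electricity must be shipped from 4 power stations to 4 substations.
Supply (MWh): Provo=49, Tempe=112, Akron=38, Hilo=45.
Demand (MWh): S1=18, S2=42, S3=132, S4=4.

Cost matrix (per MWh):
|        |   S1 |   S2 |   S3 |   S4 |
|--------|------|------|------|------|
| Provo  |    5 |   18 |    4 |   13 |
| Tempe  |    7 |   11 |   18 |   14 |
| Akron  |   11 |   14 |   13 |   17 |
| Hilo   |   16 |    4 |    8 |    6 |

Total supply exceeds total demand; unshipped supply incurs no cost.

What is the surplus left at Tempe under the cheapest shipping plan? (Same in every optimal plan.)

An optimal plan:
  Provo to S3: 49 MWh
  Tempe to S1: 18 MWh
  Tempe to S2: 42 MWh
  Tempe to S4: 4 MWh
  Akron to S3: 38 MWh
  Hilo to S3: 45 MWh
Total cost = 1694.
Tempe ships 64 of its 112, leaving 48.

48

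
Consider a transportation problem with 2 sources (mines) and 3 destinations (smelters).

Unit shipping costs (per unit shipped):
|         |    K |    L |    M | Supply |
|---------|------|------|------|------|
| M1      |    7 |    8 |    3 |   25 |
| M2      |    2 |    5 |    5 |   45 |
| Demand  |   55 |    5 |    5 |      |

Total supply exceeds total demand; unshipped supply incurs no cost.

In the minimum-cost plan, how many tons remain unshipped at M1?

5

Minimum-cost shipments:
  M1–K: 10 × 7 = 70
  M1–L: 5 × 8 = 40
  M1–M: 5 × 3 = 15
  M2–K: 45 × 2 = 90
Total cost = 215.
M1 ships 20 of its 25, leaving 5.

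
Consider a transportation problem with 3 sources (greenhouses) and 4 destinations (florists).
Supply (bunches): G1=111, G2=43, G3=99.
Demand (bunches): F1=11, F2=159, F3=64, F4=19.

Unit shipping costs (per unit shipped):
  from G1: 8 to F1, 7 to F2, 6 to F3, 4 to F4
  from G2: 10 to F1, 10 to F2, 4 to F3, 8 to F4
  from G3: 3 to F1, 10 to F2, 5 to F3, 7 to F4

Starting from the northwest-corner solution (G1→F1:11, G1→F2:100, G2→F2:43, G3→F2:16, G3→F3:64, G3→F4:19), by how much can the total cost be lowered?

131

Current plan cost = 11·8 + 100·7 + 43·10 + 16·10 + 64·5 + 19·7 = 1831.
Optimal plan:
  G1 to F2: 111 × 7 = 777
  G2 to F3: 43 × 4 = 172
  G3 to F1: 11 × 3 = 33
  G3 to F2: 48 × 10 = 480
  G3 to F3: 21 × 5 = 105
  G3 to F4: 19 × 7 = 133
Optimal cost = 1700.
Saving = 1831 − 1700 = 131.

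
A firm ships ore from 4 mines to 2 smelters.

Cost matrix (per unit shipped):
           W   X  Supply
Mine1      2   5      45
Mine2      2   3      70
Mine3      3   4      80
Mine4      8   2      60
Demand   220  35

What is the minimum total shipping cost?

740

A cheapest plan:
  Mine1–W: 45 × 2 = 90
  Mine2–W: 70 × 2 = 140
  Mine3–W: 80 × 3 = 240
  Mine4–W: 25 × 8 = 200
  Mine4–X: 35 × 2 = 70
Total = 90 + 140 + 240 + 200 + 70 = 740.
(Supply check: Mine1 ships 45; Mine2 ships 70; Mine3 ships 80; Mine4 ships 60.)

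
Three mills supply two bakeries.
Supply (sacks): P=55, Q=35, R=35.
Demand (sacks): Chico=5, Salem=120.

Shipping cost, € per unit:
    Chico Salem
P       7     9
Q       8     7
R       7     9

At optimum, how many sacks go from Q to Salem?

35

Solving gives:
  P to Chico: 5 × €7 = €35
  P to Salem: 50 × €9 = €450
  Q to Salem: 35 × €7 = €245
  R to Salem: 35 × €9 = €315
Total cost = €1045.
So Q→Salem carries 35 sacks.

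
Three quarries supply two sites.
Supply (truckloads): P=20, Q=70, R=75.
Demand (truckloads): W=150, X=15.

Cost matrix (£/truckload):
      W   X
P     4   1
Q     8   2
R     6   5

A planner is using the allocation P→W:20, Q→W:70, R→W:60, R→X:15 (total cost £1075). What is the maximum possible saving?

Current plan cost = 20·4 + 70·8 + 60·6 + 15·5 = £1075.
Optimal plan:
  P->W: 20 × £4 = £80
  Q->W: 55 × £8 = £440
  Q->X: 15 × £2 = £30
  R->W: 75 × £6 = £450
Optimal cost = £1000.
Saving = 1075 − 1000 = £75.

75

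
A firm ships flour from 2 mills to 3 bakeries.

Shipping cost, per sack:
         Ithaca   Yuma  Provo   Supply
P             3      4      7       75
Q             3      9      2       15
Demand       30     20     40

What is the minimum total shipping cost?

Optimal allocation:
  P→Ithaca: 30 sacks
  P→Yuma: 20 sacks
  P→Provo: 25 sacks
  Q→Provo: 15 sacks
Total cost = 375.

375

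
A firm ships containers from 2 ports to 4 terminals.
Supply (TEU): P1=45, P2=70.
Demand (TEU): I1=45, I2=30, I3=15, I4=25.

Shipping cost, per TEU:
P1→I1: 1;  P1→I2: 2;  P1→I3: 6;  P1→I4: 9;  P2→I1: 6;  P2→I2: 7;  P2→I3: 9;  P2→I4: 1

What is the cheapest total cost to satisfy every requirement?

415

Optimal allocation:
  P1->I1: 45 TEU
  P2->I2: 30 TEU
  P2->I3: 15 TEU
  P2->I4: 25 TEU
Total cost = 415.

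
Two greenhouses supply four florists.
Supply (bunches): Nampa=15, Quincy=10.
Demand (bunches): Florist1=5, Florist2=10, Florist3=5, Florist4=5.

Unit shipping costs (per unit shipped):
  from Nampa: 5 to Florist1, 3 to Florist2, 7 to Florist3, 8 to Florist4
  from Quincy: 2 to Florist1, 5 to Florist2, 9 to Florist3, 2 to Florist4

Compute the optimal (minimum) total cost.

85

A cheapest plan:
  Nampa->Florist2: 10 bunches
  Nampa->Florist3: 5 bunches
  Quincy->Florist1: 5 bunches
  Quincy->Florist4: 5 bunches
Total cost = 85.
(Supply check: Nampa ships 15; Quincy ships 10.)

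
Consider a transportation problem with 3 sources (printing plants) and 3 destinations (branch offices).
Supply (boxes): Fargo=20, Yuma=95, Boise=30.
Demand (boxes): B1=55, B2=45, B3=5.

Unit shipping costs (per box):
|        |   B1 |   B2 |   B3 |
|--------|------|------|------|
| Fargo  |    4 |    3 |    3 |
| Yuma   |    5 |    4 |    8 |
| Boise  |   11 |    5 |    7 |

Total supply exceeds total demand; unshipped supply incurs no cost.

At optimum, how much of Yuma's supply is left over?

10

An optimal plan:
  Fargo→B2: 15 × 3 = 45
  Fargo→B3: 5 × 3 = 15
  Yuma→B1: 55 × 5 = 275
  Yuma→B2: 30 × 4 = 120
Total cost = 455.
Yuma ships 85 of its 95, leaving 10.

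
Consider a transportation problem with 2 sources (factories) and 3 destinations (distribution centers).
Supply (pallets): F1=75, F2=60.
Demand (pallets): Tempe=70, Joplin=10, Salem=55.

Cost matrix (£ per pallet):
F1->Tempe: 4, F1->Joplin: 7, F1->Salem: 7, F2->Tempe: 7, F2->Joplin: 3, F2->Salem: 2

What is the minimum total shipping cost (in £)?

One minimum-cost allocation:
  F1->Tempe: 70 × £4 = £280
  F1->Joplin: 5 × £7 = £35
  F2->Joplin: 5 × £3 = £15
  F2->Salem: 55 × £2 = £110
Total = 280 + 35 + 15 + 110 = £440.
(Supply check: F1 ships 75; F2 ships 60.)

440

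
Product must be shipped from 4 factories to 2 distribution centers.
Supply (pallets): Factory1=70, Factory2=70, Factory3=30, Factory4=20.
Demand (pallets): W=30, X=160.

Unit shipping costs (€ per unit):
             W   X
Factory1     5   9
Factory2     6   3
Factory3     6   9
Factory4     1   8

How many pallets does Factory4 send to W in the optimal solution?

20

Solving gives:
  Factory1->W: 10 × €5 = €50
  Factory1->X: 60 × €9 = €540
  Factory2->X: 70 × €3 = €210
  Factory3->X: 30 × €9 = €270
  Factory4->W: 20 × €1 = €20
Total cost = €1090.
So Factory4→W carries 20 pallets.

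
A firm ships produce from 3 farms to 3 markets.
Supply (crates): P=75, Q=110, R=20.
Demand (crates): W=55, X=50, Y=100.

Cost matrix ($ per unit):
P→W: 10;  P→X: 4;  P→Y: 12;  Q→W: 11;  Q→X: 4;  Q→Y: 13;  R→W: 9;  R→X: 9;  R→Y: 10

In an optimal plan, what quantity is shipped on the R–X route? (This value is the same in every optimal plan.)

0

Solving gives:
  P→Y: 75 × $12 = $900
  Q→W: 55 × $11 = $605
  Q→X: 50 × $4 = $200
  Q→Y: 5 × $13 = $65
  R→Y: 20 × $10 = $200
Total cost = $1970.
The route R→X is not used.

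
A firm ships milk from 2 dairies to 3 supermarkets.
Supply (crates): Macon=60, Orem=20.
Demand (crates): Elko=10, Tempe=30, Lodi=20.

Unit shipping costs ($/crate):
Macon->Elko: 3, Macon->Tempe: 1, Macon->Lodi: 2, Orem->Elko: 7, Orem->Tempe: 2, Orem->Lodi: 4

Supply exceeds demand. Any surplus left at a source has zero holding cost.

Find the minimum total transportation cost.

A cheapest plan:
  Macon→Elko: 10 crates
  Macon→Tempe: 30 crates
  Macon→Lodi: 20 crates
Total cost = $100.
(Supply check: Macon ships 60; Orem ships 0.)

100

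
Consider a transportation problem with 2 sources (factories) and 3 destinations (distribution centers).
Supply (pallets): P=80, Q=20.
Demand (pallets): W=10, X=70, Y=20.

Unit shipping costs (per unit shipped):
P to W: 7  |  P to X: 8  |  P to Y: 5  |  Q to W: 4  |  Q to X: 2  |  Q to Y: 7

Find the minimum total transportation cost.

An optimal shipping plan:
  P->W: 10 × 7 = 70
  P->X: 50 × 8 = 400
  P->Y: 20 × 5 = 100
  Q->X: 20 × 2 = 40
Total = 70 + 400 + 100 + 40 = 610.

610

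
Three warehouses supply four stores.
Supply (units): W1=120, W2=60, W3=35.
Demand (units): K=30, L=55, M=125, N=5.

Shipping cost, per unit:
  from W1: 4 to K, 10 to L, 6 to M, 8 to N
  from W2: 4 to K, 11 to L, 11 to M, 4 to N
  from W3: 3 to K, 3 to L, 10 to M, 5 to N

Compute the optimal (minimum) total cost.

1240

An optimal shipping plan:
  W1–M: 120 × 6 = 720
  W2–K: 30 × 4 = 120
  W2–L: 20 × 11 = 220
  W2–M: 5 × 11 = 55
  W2–N: 5 × 4 = 20
  W3–L: 35 × 3 = 105
Total = 720 + 120 + 220 + 55 + 20 + 105 = 1240.
(Supply check: W1 ships 120; W2 ships 60; W3 ships 35.)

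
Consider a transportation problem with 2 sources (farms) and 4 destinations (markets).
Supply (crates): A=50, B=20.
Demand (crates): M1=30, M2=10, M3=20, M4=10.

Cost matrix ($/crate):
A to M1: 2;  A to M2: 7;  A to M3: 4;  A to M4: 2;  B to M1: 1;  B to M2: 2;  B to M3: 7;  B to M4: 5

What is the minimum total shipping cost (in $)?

Optimal allocation:
  A to M1: 20 × $2 = $40
  A to M3: 20 × $4 = $80
  A to M4: 10 × $2 = $20
  B to M1: 10 × $1 = $10
  B to M2: 10 × $2 = $20
Total = 40 + 80 + 20 + 10 + 20 = $170.
(Supply check: A ships 50; B ships 20.)

170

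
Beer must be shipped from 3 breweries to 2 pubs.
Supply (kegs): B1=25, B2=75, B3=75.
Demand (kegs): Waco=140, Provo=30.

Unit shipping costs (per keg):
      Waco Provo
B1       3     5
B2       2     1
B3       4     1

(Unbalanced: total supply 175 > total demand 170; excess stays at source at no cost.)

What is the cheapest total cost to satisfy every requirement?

415

Optimal allocation:
  B1 to Waco: 25 × 3 = 75
  B2 to Waco: 75 × 2 = 150
  B3 to Waco: 40 × 4 = 160
  B3 to Provo: 30 × 1 = 30
Total = 75 + 150 + 160 + 30 = 415.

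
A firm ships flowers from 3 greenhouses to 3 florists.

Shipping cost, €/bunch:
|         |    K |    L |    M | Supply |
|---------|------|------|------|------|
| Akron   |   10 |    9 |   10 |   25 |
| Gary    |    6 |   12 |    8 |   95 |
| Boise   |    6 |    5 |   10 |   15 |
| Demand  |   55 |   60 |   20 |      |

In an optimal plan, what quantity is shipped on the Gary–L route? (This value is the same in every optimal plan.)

Solving gives:
  Akron->L: 25 × €9 = €225
  Gary->K: 55 × €6 = €330
  Gary->L: 20 × €12 = €240
  Gary->M: 20 × €8 = €160
  Boise->L: 15 × €5 = €75
Total cost = €1030.
So Gary→L carries 20 bunches.

20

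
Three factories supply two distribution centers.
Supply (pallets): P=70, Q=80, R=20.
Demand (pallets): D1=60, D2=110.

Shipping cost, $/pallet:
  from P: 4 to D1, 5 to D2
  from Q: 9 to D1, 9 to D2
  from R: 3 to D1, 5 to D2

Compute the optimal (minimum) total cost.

A cheapest plan:
  P to D1: 40 × $4 = $160
  P to D2: 30 × $5 = $150
  Q to D2: 80 × $9 = $720
  R to D1: 20 × $3 = $60
Total = 160 + 150 + 720 + 60 = $1090.
(Supply check: P ships 70; Q ships 80; R ships 20.)

1090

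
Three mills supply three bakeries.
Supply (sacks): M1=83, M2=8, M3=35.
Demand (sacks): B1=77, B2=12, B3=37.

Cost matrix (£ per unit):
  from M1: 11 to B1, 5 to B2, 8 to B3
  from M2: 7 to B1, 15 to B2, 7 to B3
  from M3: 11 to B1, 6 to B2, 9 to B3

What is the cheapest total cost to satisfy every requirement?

1171

Optimal allocation:
  M1->B1: 34 × £11 = £374
  M1->B2: 12 × £5 = £60
  M1->B3: 37 × £8 = £296
  M2->B1: 8 × £7 = £56
  M3->B1: 35 × £11 = £385
Total = 374 + 60 + 296 + 56 + 385 = £1171.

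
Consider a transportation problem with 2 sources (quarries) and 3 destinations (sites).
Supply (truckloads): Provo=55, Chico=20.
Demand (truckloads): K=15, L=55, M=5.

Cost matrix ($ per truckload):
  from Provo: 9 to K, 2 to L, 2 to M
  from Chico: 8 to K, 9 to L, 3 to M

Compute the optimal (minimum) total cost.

An optimal shipping plan:
  Provo->L: 55 × $2 = $110
  Chico->K: 15 × $8 = $120
  Chico->M: 5 × $3 = $15
Total = 110 + 120 + 15 = $245.
(Supply check: Provo ships 55; Chico ships 20.)

245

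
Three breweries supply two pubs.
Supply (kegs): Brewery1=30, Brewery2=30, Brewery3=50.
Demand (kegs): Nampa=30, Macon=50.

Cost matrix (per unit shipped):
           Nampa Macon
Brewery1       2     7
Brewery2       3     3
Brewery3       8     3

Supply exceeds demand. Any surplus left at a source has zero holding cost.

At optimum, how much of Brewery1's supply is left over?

0

Minimum-cost shipments:
  Brewery1->Nampa: 30 kegs
  Brewery3->Macon: 50 kegs
Total cost = 210.
Brewery1 ships 30 of its 30, leaving 0.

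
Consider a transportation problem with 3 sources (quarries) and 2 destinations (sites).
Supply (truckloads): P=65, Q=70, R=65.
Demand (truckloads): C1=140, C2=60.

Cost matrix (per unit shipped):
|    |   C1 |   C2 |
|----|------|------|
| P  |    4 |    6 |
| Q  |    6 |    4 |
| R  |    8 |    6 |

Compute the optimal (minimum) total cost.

1080

One minimum-cost allocation:
  P->C1: 65 × 4 = 260
  Q->C1: 70 × 6 = 420
  R->C1: 5 × 8 = 40
  R->C2: 60 × 6 = 360
Total = 260 + 420 + 40 + 360 = 1080.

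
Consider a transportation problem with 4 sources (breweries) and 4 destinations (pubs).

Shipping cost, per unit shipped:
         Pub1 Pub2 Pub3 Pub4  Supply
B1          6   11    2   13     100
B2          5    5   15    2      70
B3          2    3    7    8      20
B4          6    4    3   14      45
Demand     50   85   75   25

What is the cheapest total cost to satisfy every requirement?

A cheapest plan:
  B1 to Pub1: 25 × 6 = 150
  B1 to Pub3: 75 × 2 = 150
  B2 to Pub1: 5 × 5 = 25
  B2 to Pub2: 40 × 5 = 200
  B2 to Pub4: 25 × 2 = 50
  B3 to Pub1: 20 × 2 = 40
  B4 to Pub2: 45 × 4 = 180
Total = 150 + 150 + 25 + 200 + 50 + 40 + 180 = 795.

795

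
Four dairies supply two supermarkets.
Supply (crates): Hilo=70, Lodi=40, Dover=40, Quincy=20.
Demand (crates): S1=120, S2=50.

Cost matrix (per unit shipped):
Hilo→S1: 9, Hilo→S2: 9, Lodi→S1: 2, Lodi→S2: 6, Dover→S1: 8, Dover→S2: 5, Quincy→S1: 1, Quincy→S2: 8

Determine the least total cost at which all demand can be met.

930

Optimal allocation:
  Hilo→S1: 60 × 9 = 540
  Hilo→S2: 10 × 9 = 90
  Lodi→S1: 40 × 2 = 80
  Dover→S2: 40 × 5 = 200
  Quincy→S1: 20 × 1 = 20
Total = 540 + 90 + 80 + 200 + 20 = 930.
(Supply check: Hilo ships 70; Lodi ships 40; Dover ships 40; Quincy ships 20.)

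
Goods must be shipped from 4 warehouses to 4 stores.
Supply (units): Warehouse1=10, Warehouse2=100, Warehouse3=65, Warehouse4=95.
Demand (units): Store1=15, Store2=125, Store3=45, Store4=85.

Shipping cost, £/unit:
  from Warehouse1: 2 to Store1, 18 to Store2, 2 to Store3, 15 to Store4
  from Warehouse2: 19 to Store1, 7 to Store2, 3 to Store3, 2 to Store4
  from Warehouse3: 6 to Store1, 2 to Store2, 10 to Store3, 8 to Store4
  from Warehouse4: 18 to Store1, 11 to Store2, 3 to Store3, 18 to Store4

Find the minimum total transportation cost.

An optimal shipping plan:
  Warehouse1->Store1: 10 × £2 = £20
  Warehouse2->Store2: 15 × £7 = £105
  Warehouse2->Store4: 85 × £2 = £170
  Warehouse3->Store1: 5 × £6 = £30
  Warehouse3->Store2: 60 × £2 = £120
  Warehouse4->Store2: 50 × £11 = £550
  Warehouse4->Store3: 45 × £3 = £135
Total = 20 + 105 + 170 + 30 + 120 + 550 + 135 = £1130.

1130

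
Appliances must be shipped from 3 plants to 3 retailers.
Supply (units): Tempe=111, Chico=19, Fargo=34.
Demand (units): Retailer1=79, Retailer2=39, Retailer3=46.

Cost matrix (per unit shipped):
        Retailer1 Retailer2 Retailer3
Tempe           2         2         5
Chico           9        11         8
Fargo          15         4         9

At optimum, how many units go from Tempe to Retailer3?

27

Optimal shipments:
  Tempe to Retailer1: 79 × 2 = 158
  Tempe to Retailer2: 5 × 2 = 10
  Tempe to Retailer3: 27 × 5 = 135
  Chico to Retailer3: 19 × 8 = 152
  Fargo to Retailer2: 34 × 4 = 136
Total cost = 591.
So Tempe→Retailer3 carries 27 units.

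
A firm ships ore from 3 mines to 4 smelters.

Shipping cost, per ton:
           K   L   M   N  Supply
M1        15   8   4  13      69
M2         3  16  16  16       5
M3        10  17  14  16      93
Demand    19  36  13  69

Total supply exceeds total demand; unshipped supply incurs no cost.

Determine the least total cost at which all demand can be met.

1539

Optimal allocation:
  M1->L: 36 × 8 = 288
  M1->M: 13 × 4 = 52
  M1->N: 20 × 13 = 260
  M2->K: 5 × 3 = 15
  M3->K: 14 × 10 = 140
  M3->N: 49 × 16 = 784
Total = 288 + 52 + 260 + 15 + 140 + 784 = 1539.
(Supply check: M1 ships 69; M2 ships 5; M3 ships 63.)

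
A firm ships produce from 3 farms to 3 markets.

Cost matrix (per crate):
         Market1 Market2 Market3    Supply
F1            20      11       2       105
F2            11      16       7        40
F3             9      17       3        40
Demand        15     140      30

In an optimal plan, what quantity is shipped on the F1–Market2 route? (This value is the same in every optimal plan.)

The minimum-cost plan:
  F1 to Market2: 105 crates
  F2 to Market1: 5 crates
  F2 to Market2: 35 crates
  F3 to Market1: 10 crates
  F3 to Market3: 30 crates
Total cost = 1950.
So F1→Market2 carries 105 crates.

105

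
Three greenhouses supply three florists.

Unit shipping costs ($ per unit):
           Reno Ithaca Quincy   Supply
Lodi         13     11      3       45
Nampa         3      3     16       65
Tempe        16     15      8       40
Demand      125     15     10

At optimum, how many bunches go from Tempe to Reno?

The minimum-cost plan:
  Lodi->Reno: 20 × $13 = $260
  Lodi->Ithaca: 15 × $11 = $165
  Lodi->Quincy: 10 × $3 = $30
  Nampa->Reno: 65 × $3 = $195
  Tempe->Reno: 40 × $16 = $640
Total cost = $1290.
So Tempe→Reno carries 40 bunches.

40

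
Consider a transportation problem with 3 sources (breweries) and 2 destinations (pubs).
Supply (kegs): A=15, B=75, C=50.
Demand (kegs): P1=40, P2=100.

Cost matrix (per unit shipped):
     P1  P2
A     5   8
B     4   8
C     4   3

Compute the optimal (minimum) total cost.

710

Optimal allocation:
  A–P2: 15 kegs
  B–P1: 40 kegs
  B–P2: 35 kegs
  C–P2: 50 kegs
Total cost = 710.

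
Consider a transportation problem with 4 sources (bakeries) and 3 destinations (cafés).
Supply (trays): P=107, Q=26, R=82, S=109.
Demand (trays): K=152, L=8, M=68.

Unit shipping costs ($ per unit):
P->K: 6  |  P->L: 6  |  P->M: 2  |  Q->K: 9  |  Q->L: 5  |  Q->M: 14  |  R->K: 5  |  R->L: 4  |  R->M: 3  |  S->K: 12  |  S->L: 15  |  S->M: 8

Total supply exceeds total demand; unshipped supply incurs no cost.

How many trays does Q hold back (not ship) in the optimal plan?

0

Minimum-cost shipments:
  P→K: 39 × $6 = $234
  P→M: 68 × $2 = $136
  Q→K: 18 × $9 = $162
  Q→L: 8 × $5 = $40
  R→K: 82 × $5 = $410
  S→K: 13 × $12 = $156
Total cost = $1138.
Q ships 26 of its 26, leaving 0.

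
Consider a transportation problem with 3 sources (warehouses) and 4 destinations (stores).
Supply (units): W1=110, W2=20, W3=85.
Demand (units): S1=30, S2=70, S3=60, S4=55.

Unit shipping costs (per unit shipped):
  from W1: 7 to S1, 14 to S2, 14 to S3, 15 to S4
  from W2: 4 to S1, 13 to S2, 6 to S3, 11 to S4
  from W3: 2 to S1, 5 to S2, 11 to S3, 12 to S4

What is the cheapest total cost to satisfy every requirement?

1990

One minimum-cost allocation:
  W1–S1: 15 × 7 = 105
  W1–S3: 40 × 14 = 560
  W1–S4: 55 × 15 = 825
  W2–S3: 20 × 6 = 120
  W3–S1: 15 × 2 = 30
  W3–S2: 70 × 5 = 350
Total = 105 + 560 + 825 + 120 + 30 + 350 = 1990.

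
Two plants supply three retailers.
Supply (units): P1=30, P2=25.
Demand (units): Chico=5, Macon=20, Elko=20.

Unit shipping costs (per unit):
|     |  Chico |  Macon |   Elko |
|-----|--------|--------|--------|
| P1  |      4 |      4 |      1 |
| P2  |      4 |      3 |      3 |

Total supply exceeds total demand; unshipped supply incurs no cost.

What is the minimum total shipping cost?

Optimal allocation:
  P1->Chico: 5 × 4 = 20
  P1->Elko: 20 × 1 = 20
  P2->Macon: 20 × 3 = 60
Total = 20 + 20 + 60 = 100.

100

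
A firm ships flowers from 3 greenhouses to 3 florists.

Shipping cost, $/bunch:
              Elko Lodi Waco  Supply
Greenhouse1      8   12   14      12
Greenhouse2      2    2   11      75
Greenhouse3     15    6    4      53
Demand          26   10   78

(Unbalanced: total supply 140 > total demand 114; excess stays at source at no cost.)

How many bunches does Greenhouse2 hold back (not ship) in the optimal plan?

An optimal plan:
  Greenhouse2->Elko: 26 × $2 = $52
  Greenhouse2->Lodi: 10 × $2 = $20
  Greenhouse2->Waco: 25 × $11 = $275
  Greenhouse3->Waco: 53 × $4 = $212
Total cost = $559.
Greenhouse2 ships 61 of its 75, leaving 14.

14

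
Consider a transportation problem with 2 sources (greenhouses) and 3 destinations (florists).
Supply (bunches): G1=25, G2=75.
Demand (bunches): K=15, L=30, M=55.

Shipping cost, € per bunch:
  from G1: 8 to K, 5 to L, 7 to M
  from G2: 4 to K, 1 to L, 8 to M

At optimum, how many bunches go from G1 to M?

25

Solving gives:
  G1 to M: 25 × €7 = €175
  G2 to K: 15 × €4 = €60
  G2 to L: 30 × €1 = €30
  G2 to M: 30 × €8 = €240
Total cost = €505.
So G1→M carries 25 bunches.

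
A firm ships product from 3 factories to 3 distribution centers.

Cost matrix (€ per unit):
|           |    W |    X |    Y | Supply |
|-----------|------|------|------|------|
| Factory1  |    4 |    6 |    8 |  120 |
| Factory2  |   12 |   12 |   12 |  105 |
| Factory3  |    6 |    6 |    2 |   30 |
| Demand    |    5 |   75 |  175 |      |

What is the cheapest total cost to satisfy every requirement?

2110

An optimal shipping plan:
  Factory1 to W: 5 × €4 = €20
  Factory1 to X: 75 × €6 = €450
  Factory1 to Y: 40 × €8 = €320
  Factory2 to Y: 105 × €12 = €1260
  Factory3 to Y: 30 × €2 = €60
Total = 20 + 450 + 320 + 1260 + 60 = €2110.
(Supply check: Factory1 ships 120; Factory2 ships 105; Factory3 ships 30.)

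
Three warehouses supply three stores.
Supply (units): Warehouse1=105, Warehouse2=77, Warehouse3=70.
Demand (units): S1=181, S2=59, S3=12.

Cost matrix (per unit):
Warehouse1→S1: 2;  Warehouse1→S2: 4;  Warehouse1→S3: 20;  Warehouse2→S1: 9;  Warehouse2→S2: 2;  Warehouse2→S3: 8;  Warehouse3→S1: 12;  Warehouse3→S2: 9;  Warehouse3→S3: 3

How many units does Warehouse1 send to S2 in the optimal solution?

0

Optimal shipments:
  Warehouse1–S1: 105 × 2 = 210
  Warehouse2–S1: 18 × 9 = 162
  Warehouse2–S2: 59 × 2 = 118
  Warehouse3–S1: 58 × 12 = 696
  Warehouse3–S3: 12 × 3 = 36
Total cost = 1222.
The route Warehouse1→S2 is not used.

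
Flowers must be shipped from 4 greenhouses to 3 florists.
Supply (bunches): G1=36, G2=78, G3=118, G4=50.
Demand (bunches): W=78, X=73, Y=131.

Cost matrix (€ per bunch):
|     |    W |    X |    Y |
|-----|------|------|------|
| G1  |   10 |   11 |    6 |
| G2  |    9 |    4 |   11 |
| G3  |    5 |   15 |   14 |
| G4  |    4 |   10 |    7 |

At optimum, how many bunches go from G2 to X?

Optimal shipments:
  G1–Y: 36 bunches
  G2–X: 73 bunches
  G2–Y: 5 bunches
  G3–W: 78 bunches
  G3–Y: 40 bunches
  G4–Y: 50 bunches
Total cost = €1863.
So G2→X carries 73 bunches.

73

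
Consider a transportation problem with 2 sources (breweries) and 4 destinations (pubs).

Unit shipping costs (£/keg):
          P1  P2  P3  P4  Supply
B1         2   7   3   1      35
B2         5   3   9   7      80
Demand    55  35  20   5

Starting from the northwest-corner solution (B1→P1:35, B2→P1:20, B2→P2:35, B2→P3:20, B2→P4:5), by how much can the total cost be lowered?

Current plan cost = 35·2 + 20·5 + 35·3 + 20·9 + 5·7 = £490.
Optimal plan:
  B1→P1: 10 × £2 = £20
  B1→P3: 20 × £3 = £60
  B1→P4: 5 × £1 = £5
  B2→P1: 45 × £5 = £225
  B2→P2: 35 × £3 = £105
Optimal cost = £415.
Saving = 490 − 415 = £75.

75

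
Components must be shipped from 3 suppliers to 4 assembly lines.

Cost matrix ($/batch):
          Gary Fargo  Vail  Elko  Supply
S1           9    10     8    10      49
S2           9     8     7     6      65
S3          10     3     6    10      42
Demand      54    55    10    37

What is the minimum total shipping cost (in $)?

Optimal allocation:
  S1–Gary: 49 × $9 = $441
  S2–Gary: 5 × $9 = $45
  S2–Fargo: 13 × $8 = $104
  S2–Vail: 10 × $7 = $70
  S2–Elko: 37 × $6 = $222
  S3–Fargo: 42 × $3 = $126
Total = 441 + 45 + 104 + 70 + 222 + 126 = $1008.
(Supply check: S1 ships 49; S2 ships 65; S3 ships 42.)

1008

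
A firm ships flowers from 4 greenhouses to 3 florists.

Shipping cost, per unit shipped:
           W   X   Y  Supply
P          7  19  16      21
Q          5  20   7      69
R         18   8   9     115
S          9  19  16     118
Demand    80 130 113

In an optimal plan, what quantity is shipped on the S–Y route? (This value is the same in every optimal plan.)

44

Optimal shipments:
  P to W: 21 × 7 = 147
  Q to Y: 69 × 7 = 483
  R to X: 115 × 8 = 920
  S to W: 59 × 9 = 531
  S to X: 15 × 19 = 285
  S to Y: 44 × 16 = 704
Total cost = 3070.
So S→Y carries 44 bunches.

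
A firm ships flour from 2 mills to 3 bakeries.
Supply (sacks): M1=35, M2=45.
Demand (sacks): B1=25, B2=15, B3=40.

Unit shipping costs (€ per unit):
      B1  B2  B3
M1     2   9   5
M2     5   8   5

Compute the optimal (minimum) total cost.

370

Optimal allocation:
  M1 to B1: 25 sacks
  M1 to B3: 10 sacks
  M2 to B2: 15 sacks
  M2 to B3: 30 sacks
Total cost = €370.
(Supply check: M1 ships 35; M2 ships 45.)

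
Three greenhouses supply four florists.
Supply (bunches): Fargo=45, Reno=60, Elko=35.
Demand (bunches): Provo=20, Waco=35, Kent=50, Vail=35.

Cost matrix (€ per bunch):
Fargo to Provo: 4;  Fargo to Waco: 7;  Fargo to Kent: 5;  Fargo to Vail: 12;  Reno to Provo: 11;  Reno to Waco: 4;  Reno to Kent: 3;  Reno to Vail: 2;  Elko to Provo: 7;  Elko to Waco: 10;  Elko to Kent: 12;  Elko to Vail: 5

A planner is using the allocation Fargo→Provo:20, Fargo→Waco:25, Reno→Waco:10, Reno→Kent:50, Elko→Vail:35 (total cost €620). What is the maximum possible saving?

25

Current plan cost = 20·4 + 25·7 + 10·4 + 50·3 + 35·5 = €620.
Optimal plan:
  Fargo→Provo: 20 bunches
  Fargo→Kent: 25 bunches
  Reno→Waco: 35 bunches
  Reno→Kent: 25 bunches
  Elko→Vail: 35 bunches
Optimal cost = €595.
Saving = 620 − 595 = €25.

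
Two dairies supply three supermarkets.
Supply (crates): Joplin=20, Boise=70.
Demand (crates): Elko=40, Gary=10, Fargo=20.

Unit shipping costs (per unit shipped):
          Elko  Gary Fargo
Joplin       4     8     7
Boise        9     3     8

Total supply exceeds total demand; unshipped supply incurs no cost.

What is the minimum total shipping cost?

A cheapest plan:
  Joplin->Elko: 20 crates
  Boise->Elko: 20 crates
  Boise->Gary: 10 crates
  Boise->Fargo: 20 crates
Total cost = 450.
(Supply check: Joplin ships 20; Boise ships 50.)

450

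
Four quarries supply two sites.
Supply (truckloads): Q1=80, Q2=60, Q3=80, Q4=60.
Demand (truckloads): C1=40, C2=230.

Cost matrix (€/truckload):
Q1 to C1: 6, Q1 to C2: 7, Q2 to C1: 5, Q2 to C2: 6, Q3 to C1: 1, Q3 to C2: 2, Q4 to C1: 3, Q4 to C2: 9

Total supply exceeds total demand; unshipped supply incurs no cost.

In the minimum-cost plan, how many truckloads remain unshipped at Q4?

10

Minimum-cost shipments:
  Q1 to C2: 80 truckloads
  Q2 to C2: 60 truckloads
  Q3 to C2: 80 truckloads
  Q4 to C1: 40 truckloads
  Q4 to C2: 10 truckloads
Total cost = €1290.
Q4 ships 50 of its 60, leaving 10.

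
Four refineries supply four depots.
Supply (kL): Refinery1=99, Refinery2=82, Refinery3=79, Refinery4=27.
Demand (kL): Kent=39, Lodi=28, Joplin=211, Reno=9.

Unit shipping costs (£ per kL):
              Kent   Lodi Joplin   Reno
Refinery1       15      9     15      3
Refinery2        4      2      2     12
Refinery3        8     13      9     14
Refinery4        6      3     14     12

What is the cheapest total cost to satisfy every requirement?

2234

An optimal shipping plan:
  Refinery1->Lodi: 28 × £9 = £252
  Refinery1->Joplin: 62 × £15 = £930
  Refinery1->Reno: 9 × £3 = £27
  Refinery2->Joplin: 82 × £2 = £164
  Refinery3->Kent: 12 × £8 = £96
  Refinery3->Joplin: 67 × £9 = £603
  Refinery4->Kent: 27 × £6 = £162
Total = 252 + 930 + 27 + 164 + 96 + 603 + 162 = £2234.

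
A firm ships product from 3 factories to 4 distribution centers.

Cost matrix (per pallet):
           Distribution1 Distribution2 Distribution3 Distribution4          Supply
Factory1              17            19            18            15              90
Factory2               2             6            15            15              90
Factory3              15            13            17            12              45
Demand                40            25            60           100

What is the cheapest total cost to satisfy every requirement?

2600

One minimum-cost allocation:
  Factory1–Distribution3: 35 × 18 = 630
  Factory1–Distribution4: 55 × 15 = 825
  Factory2–Distribution1: 40 × 2 = 80
  Factory2–Distribution2: 25 × 6 = 150
  Factory2–Distribution3: 25 × 15 = 375
  Factory3–Distribution4: 45 × 12 = 540
Total = 630 + 825 + 80 + 150 + 375 + 540 = 2600.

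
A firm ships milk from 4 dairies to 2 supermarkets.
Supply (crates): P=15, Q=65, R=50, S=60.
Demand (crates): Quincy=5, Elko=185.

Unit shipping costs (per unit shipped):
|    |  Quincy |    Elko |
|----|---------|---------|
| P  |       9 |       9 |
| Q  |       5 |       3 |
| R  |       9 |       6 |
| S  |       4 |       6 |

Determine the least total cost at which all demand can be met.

980

A cheapest plan:
  P–Elko: 15 crates
  Q–Elko: 65 crates
  R–Elko: 50 crates
  S–Quincy: 5 crates
  S–Elko: 55 crates
Total cost = 980.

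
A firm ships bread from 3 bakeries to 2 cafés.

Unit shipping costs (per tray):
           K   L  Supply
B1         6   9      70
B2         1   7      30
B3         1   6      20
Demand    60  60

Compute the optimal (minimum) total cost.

A cheapest plan:
  B1 to K: 10 × 6 = 60
  B1 to L: 60 × 9 = 540
  B2 to K: 30 × 1 = 30
  B3 to K: 20 × 1 = 20
Total = 60 + 540 + 30 + 20 = 650.
(Supply check: B1 ships 70; B2 ships 30; B3 ships 20.)

650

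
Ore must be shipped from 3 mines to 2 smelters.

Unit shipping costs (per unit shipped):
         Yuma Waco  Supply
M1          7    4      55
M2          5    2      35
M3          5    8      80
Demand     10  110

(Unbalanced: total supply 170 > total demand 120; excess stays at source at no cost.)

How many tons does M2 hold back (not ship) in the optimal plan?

0

An optimal plan:
  M1→Waco: 55 tons
  M2→Waco: 35 tons
  M3→Yuma: 10 tons
  M3→Waco: 20 tons
Total cost = 500.
M2 ships 35 of its 35, leaving 0.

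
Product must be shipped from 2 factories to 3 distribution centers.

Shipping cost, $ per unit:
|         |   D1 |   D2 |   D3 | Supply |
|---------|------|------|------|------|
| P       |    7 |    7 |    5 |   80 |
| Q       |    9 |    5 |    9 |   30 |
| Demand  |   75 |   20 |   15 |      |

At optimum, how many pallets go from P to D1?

The minimum-cost plan:
  P–D1: 65 × $7 = $455
  P–D3: 15 × $5 = $75
  Q–D1: 10 × $9 = $90
  Q–D2: 20 × $5 = $100
Total cost = $720.
So P→D1 carries 65 pallets.

65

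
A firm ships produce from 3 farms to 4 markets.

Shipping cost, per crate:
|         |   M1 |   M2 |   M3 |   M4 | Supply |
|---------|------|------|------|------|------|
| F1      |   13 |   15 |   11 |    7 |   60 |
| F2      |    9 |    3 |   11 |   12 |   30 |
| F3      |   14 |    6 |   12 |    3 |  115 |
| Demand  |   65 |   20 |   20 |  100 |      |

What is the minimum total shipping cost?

One minimum-cost allocation:
  F1→M1: 40 × 13 = 520
  F1→M3: 20 × 11 = 220
  F2→M1: 25 × 9 = 225
  F2→M2: 5 × 3 = 15
  F3→M2: 15 × 6 = 90
  F3→M4: 100 × 3 = 300
Total = 520 + 220 + 225 + 15 + 90 + 300 = 1370.

1370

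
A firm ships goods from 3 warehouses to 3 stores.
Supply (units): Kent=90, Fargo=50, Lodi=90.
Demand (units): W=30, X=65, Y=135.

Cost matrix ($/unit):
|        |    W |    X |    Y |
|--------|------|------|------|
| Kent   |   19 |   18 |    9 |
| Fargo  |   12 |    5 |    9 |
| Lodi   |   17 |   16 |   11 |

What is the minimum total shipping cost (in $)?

2305

A cheapest plan:
  Kent->Y: 90 × $9 = $810
  Fargo->X: 50 × $5 = $250
  Lodi->W: 30 × $17 = $510
  Lodi->X: 15 × $16 = $240
  Lodi->Y: 45 × $11 = $495
Total = 810 + 250 + 510 + 240 + 495 = $2305.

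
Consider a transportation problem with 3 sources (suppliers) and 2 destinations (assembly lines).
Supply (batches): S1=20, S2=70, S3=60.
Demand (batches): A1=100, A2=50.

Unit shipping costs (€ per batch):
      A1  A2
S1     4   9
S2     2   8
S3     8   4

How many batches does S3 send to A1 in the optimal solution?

Solving gives:
  S1–A1: 20 batches
  S2–A1: 70 batches
  S3–A1: 10 batches
  S3–A2: 50 batches
Total cost = €500.
So S3→A1 carries 10 batches.

10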